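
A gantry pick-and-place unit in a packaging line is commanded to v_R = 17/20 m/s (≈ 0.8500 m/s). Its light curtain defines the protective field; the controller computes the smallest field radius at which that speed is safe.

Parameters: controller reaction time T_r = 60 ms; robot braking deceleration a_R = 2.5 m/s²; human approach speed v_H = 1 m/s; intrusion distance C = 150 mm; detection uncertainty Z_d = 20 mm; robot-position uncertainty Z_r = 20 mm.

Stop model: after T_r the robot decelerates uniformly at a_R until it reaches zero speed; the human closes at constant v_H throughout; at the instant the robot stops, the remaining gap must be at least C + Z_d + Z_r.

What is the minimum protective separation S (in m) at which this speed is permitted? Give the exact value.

S_min = 1571/2000 m = 0.7855 m

braking lasts T_s = (17/20)/(5/2) = 0.3400 s
robot in T_r: 0.8500·0.0600 = 0.0510 m
robot under decel: 0.8500²/(2·2.5000) = 0.1445 m
human over T_r+T_s: 1.0000·(0.0600+0.3400) = 0.4000 m
residual clearance needed = 0.1500+0.0200+0.0200 = 0.1900 m
S_min ≈ 0.0510+0.1445+0.4000+0.1900  ⇒  S_min = 1571/2000 m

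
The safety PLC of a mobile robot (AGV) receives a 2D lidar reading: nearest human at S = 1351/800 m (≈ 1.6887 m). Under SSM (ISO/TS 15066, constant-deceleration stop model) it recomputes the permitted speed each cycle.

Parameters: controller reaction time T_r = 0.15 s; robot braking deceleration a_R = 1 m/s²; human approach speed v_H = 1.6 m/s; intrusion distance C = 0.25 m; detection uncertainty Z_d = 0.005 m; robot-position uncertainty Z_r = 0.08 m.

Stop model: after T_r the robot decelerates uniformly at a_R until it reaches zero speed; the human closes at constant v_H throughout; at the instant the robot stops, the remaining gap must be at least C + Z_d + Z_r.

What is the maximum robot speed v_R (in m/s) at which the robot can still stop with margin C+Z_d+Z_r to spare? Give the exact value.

v_R_max = 11/20 m/s = 0.5500 m/s

collect terms ⇒ (1/2)·v_R² + (7/4)·v_R + (-891/800) = 0
  disc = (7/4)² − 4·(1/2)·(-891/800) = 529/100 ; √disc = 23/10
  v_R = (−(7/4) + 23/10) / (2·(1/2)) = 11/20 m/s
check:
T_s = v_R/a_R = (11/20)/1 = 0.5500 s
robot covers v_R·T_r = 0.5500·0.1500 = 0.0825 m before braking
braking distance = 0.5500²/(2·1.0000) = 0.1512 m
human over T_r+T_s: 1.6000·(0.1500+0.5500) = 1.1200 m
C+Z_d+Z_r = 0.2500+0.0050+0.0800 = 0.3350 m
sum ≈ 0.0825+0.1512+1.1200+0.3350 ≈ 1.6887 m = S ✓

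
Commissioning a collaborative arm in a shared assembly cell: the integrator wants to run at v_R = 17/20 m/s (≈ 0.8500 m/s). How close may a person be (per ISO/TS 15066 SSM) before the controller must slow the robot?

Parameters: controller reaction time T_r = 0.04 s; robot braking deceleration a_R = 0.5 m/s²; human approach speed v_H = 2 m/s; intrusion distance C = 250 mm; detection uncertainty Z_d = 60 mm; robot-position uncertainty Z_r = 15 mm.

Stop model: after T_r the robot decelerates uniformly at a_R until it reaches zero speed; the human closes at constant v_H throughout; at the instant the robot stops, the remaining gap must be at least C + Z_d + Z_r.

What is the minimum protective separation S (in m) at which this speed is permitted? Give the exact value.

S_min = 9123/2000 m = 4.5615 m

stop time T_s = (17/20)/(1/2) = 1.7000 s
robot in T_r: 0.8500·0.0400 = 0.0340 m
robot under decel: 0.8500²/(2·0.5000) = 0.7225 m
human over T_r+T_s: 2.0000·(0.0400+1.7000) = 3.4800 m
margins: 0.2500+0.0600+0.0150 = 0.3250 m
S_min ≈ 0.0340+0.7225+3.4800+0.3250  ⇒  S_min = 9123/2000 m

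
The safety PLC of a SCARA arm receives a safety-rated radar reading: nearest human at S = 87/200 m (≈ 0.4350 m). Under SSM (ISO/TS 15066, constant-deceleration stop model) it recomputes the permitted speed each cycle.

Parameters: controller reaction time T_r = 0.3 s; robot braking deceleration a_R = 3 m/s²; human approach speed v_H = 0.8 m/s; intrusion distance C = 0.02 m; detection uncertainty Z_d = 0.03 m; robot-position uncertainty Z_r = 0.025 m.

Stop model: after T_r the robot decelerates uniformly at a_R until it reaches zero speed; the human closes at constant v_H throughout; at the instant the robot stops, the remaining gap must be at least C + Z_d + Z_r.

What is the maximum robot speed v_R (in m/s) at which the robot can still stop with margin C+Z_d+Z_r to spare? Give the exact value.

v_R_max = 1/5 m/s = 0.2000 m/s

quadratic (1/6)·v² + (17/30)·v + (-3/25) = 0
  disc = (17/30)² − 4·(1/6)·(-3/25) = 361/900 ; √disc = 19/30
  v_R = (−(17/30) + 19/30) / (2·(1/6)) = 1/5 m/s
check:
T_s = v_R/a_R = (1/5)/3 = 0.0667 s
robot covers v_R·T_r = 0.2000·0.3000 = 0.0600 m before braking
braking distance = 0.2000²/(2·3.0000) = 0.0067 m
human closes 0.8000·0.3667 = 0.2933 m
residual clearance needed = 0.0200+0.0300+0.0250 = 0.0750 m
sum ≈ 0.0600+0.0067+0.2933+0.0750 ≈ 0.4350 m = S ✓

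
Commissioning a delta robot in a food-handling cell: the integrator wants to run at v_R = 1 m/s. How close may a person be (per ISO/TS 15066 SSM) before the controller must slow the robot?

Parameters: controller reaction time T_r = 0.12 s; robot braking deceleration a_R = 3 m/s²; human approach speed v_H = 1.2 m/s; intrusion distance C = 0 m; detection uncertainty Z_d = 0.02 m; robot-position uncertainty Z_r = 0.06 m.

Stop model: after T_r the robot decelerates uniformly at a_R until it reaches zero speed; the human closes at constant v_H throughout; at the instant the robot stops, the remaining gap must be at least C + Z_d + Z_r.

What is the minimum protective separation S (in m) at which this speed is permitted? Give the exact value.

T_s = v_R/a_R = 1/3 = 0.3333 s
reaction-phase robot travel = 1.0000·0.1200 = 0.1200 m
braking distance = 1.0000²/(2·3.0000) = 0.1667 m
human over T_r+T_s: 1.2000·(0.1200+0.3333) = 0.5440 m
margins: 0.0000+0.0200+0.0600 = 0.0800 m
S_min ≈ 0.1200+0.1667+0.5440+0.0800  ⇒  S_min = 683/750 m

S_min = 683/750 m = 0.9107 m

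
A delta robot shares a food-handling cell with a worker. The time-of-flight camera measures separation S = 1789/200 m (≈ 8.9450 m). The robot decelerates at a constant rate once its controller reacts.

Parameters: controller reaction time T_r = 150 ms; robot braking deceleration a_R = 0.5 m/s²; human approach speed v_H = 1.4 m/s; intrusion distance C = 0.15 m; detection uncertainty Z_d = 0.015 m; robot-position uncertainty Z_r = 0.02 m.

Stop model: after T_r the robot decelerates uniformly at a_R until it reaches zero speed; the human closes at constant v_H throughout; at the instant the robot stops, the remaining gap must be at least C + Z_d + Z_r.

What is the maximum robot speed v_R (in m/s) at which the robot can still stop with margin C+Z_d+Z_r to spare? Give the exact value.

v_R_max = 9/5 m/s = 1.8000 m/s

at the boundary: (1)·v² + (59/20)·v + (-171/20) = 0
  disc = (59/20)² − 4·(1)·(-171/20) = 17161/400 ; √disc = 131/20
  v_R = (−(59/20) + 131/20) / (2·(1)) = 9/5 m/s
check:
stop time T_s = (9/5)/(1/2) = 3.6000 s
robot in T_r: 1.8000·0.1500 = 0.2700 m
robot covers 1.8000·3.6000 − ½·0.5000·3.6000² = 3.2400 m while stopping
human closes 1.4000·3.7500 = 5.2500 m
C+Z_d+Z_r = 0.1500+0.0150+0.0200 = 0.1850 m
sum ≈ 0.2700+3.2400+5.2500+0.1850 ≈ 8.9450 m = S ✓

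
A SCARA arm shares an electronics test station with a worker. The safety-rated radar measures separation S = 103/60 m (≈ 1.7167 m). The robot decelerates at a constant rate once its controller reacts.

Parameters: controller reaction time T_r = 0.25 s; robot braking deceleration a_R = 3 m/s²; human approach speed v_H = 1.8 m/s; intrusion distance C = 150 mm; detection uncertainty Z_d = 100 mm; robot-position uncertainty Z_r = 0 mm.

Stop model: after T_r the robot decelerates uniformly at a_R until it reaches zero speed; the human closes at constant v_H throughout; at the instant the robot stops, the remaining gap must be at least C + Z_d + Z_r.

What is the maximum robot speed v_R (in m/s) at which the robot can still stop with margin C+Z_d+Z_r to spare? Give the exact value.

v_R_max = 1 m/s = 1.0000 m/s

at the boundary: (1/6)·v² + (17/20)·v + (-61/60) = 0
  disc = (17/20)² − 4·(1/6)·(-61/60) = 5041/3600 ; √disc = 71/60
  v_R = (−(17/20) + 71/60) / (2·(1/6)) = 1 m/s
check:
braking lasts T_s = 1/3 = 0.3333 s
robot covers v_R·T_r = 1.0000·0.2500 = 0.2500 m before braking
braking distance = 1.0000²/(2·3.0000) = 0.1667 m
person approaches 1.8000·(0.2500+0.3333) = 1.0500 m
C+Z_d+Z_r = 0.1500+0.1000+0.0000 = 0.2500 m
sum ≈ 0.2500+0.1667+1.0500+0.2500 ≈ 1.7167 m = S ✓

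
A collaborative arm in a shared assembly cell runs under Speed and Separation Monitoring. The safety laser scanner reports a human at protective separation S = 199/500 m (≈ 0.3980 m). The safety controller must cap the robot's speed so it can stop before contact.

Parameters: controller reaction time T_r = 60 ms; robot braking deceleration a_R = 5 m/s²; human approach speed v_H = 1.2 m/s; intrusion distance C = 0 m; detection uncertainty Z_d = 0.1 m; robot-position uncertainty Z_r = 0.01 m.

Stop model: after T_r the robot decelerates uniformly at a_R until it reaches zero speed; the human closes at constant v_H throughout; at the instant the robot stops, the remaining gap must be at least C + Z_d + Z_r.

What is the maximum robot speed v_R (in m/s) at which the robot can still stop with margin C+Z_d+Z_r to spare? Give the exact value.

v_R_max = 3/5 m/s = 0.6000 m/s

quadratic (1/10)·v² + (3/10)·v + (-27/125) = 0
  disc = (3/10)² − 4·(1/10)·(-27/125) = 441/2500 ; √disc = 21/50
  v_R = (−(3/10) + 21/50) / (2·(1/10)) = 3/5 m/s
check:
braking lasts T_s = (3/5)/5 = 0.1200 s
robot covers v_R·T_r = 0.6000·0.0600 = 0.0360 m before braking
robot covers 0.6000·0.1200 − ½·5.0000·0.1200² = 0.0360 m while stopping
human over T_r+T_s: 1.2000·(0.0600+0.1200) = 0.2160 m
residual clearance needed = 0.0000+0.1000+0.0100 = 0.1100 m
sum ≈ 0.0360+0.0360+0.2160+0.1100 ≈ 0.3980 m = S ✓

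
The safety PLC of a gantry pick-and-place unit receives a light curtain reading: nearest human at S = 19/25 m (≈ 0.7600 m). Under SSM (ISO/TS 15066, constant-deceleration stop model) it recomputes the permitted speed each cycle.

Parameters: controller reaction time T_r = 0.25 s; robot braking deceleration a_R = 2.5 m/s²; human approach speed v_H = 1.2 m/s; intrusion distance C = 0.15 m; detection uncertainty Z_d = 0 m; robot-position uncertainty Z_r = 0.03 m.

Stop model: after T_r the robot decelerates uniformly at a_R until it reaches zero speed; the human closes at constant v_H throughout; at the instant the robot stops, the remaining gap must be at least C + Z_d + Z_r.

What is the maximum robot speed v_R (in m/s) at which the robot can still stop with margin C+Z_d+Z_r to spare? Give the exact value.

v_R_max = 7/20 m/s = 0.3500 m/s

collect terms ⇒ (1/5)·v_R² + (73/100)·v_R + (-7/25) = 0
  disc = (73/100)² − 4·(1/5)·(-7/25) = 7569/10000 ; √disc = 87/100
  v_R = (−(73/100) + 87/100) / (2·(1/5)) = 7/20 m/s
check:
stop time T_s = (7/20)/(5/2) = 0.1400 s
robot covers v_R·T_r = 0.3500·0.2500 = 0.0875 m before braking
braking distance = 0.3500²/(2·2.5000) = 0.0245 m
human over T_r+T_s: 1.2000·(0.2500+0.1400) = 0.4680 m
C+Z_d+Z_r = 0.1500+0.0000+0.0300 = 0.1800 m
sum ≈ 0.0875+0.0245+0.4680+0.1800 ≈ 0.7600 m = S ✓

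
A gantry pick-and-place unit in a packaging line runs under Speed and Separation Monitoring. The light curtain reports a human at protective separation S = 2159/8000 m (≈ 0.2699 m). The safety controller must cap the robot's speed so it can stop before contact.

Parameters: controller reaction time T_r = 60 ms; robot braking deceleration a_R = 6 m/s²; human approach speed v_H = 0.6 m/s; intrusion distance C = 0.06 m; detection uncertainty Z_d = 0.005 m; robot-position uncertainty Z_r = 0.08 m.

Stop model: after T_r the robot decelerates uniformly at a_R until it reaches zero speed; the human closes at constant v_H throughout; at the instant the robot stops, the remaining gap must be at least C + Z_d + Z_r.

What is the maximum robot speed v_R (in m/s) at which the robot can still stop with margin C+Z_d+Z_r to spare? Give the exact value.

collect terms ⇒ (1/12)·v_R² + (4/25)·v_R + (-711/8000) = 0
  disc = (4/25)² − 4·(1/12)·(-711/8000) = 2209/40000 ; √disc = 47/200
  v_R = (−(4/25) + 47/200) / (2·(1/12)) = 9/20 m/s
check:
braking lasts T_s = (9/20)/6 = 0.0750 s
robot in T_r: 0.4500·0.0600 = 0.0270 m
robot covers 0.4500·0.0750 − ½·6.0000·0.0750² = 0.0169 m while stopping
human over T_r+T_s: 0.6000·(0.0600+0.0750) = 0.0810 m
margins: 0.0600+0.0050+0.0800 = 0.1450 m
sum ≈ 0.0270+0.0169+0.0810+0.1450 ≈ 0.2699 m = S ✓

v_R_max = 9/20 m/s = 0.4500 m/s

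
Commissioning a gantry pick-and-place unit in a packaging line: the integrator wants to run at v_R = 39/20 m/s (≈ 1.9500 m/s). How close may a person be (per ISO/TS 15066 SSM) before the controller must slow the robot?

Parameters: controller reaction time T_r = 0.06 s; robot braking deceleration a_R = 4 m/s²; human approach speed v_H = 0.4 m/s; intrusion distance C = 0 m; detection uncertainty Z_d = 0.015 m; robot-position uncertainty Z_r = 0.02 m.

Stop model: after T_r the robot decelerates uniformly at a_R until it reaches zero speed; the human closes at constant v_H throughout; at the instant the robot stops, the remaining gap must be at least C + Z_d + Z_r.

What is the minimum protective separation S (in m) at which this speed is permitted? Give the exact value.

S_min = 13541/16000 m = 0.8463 m

stop time T_s = (39/20)/4 = 0.4875 s
robot in T_r: 1.9500·0.0600 = 0.1170 m
robot covers 1.9500·0.4875 − ½·4.0000·0.4875² = 0.4753 m while stopping
human closes 0.4000·0.5475 = 0.2190 m
residual clearance needed = 0.0000+0.0150+0.0200 = 0.0350 m
S_min ≈ 0.1170+0.4753+0.2190+0.0350  ⇒  S_min = 13541/16000 m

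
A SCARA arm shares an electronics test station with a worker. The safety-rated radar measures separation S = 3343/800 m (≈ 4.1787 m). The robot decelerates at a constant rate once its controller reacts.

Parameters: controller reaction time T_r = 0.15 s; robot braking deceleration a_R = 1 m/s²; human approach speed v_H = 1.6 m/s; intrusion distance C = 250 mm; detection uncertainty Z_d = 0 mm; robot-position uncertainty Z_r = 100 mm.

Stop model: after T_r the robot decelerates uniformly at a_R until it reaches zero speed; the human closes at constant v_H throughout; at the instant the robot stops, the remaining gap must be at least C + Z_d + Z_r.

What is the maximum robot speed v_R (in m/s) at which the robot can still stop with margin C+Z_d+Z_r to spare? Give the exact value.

at the boundary: (1/2)·v² + (7/4)·v + (-2871/800) = 0
  disc = (7/4)² − 4·(1/2)·(-2871/800) = 256/25 ; √disc = 16/5
  v_R = (−(7/4) + 16/5) / (2·(1/2)) = 29/20 m/s
check:
braking lasts T_s = (29/20)/1 = 1.4500 s
robot covers v_R·T_r = 1.4500·0.1500 = 0.2175 m before braking
braking distance = 1.4500²/(2·1.0000) = 1.0513 m
human over T_r+T_s: 1.6000·(0.1500+1.4500) = 2.5600 m
margins: 0.2500+0.0000+0.1000 = 0.3500 m
sum ≈ 0.2175+1.0513+2.5600+0.3500 ≈ 4.1787 m = S ✓

v_R_max = 29/20 m/s = 1.4500 m/s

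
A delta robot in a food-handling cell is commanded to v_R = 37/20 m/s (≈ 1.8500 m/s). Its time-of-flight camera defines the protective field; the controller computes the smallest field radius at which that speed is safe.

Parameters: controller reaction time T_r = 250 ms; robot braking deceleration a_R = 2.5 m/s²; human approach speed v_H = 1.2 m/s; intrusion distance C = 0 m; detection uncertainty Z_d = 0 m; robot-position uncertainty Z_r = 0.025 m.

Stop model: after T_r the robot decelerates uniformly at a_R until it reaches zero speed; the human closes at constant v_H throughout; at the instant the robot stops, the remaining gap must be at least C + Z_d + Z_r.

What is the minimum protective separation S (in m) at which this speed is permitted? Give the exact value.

S_min = 59/25 m = 2.3600 m

stop time T_s = (37/20)/(5/2) = 0.7400 s
reaction-phase robot travel = 1.8500·0.2500 = 0.4625 m
braking distance = 1.8500²/(2·2.5000) = 0.6845 m
person approaches 1.2000·(0.2500+0.7400) = 1.1880 m
margins: 0.0000+0.0000+0.0250 = 0.0250 m
S_min ≈ 0.4625+0.6845+1.1880+0.0250  ⇒  S_min = 59/25 m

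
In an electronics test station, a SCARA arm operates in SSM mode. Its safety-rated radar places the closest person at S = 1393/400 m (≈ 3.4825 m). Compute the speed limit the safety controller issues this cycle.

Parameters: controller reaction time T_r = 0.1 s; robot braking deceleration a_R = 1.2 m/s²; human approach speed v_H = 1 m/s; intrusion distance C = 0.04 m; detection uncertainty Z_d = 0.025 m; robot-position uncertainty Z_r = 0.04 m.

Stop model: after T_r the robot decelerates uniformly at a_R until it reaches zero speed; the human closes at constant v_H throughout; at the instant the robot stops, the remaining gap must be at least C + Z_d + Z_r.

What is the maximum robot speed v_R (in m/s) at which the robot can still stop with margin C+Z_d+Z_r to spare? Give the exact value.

at the boundary: (5/12)·v² + (14/15)·v + (-1311/400) = 0
  disc = (14/15)² − 4·(5/12)·(-1311/400) = 22801/3600 ; √disc = 151/60
  v_R = (−(14/15) + 151/60) / (2·(5/12)) = 19/10 m/s
check:
stop time T_s = (19/10)/(6/5) = 1.5833 s
robot in T_r: 1.9000·0.1000 = 0.1900 m
robot covers 1.9000·1.5833 − ½·1.2000·1.5833² = 1.5042 m while stopping
human over T_r+T_s: 1.0000·(0.1000+1.5833) = 1.6833 m
C+Z_d+Z_r = 0.0400+0.0250+0.0400 = 0.1050 m
sum ≈ 0.1900+1.5042+1.6833+0.1050 ≈ 3.4825 m = S ✓

v_R_max = 19/10 m/s = 1.9000 m/s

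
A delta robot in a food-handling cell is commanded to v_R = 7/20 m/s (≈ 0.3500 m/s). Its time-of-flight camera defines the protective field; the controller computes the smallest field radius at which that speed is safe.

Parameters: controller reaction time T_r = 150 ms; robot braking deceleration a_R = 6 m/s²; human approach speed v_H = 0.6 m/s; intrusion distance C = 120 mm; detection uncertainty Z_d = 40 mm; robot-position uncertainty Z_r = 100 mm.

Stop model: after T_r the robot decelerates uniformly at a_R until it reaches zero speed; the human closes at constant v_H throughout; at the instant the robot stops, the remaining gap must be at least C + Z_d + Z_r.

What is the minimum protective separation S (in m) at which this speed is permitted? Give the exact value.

T_s = v_R/a_R = (7/20)/6 = 0.0583 s
reaction-phase robot travel = 0.3500·0.1500 = 0.0525 m
robot covers 0.3500·0.0583 − ½·6.0000·0.0583² = 0.0102 m while stopping
human closes 0.6000·0.2083 = 0.1250 m
margins: 0.1200+0.0400+0.1000 = 0.2600 m
S_min ≈ 0.0525+0.0102+0.1250+0.2600  ⇒  S_min = 2149/4800 m

S_min = 2149/4800 m = 0.4477 m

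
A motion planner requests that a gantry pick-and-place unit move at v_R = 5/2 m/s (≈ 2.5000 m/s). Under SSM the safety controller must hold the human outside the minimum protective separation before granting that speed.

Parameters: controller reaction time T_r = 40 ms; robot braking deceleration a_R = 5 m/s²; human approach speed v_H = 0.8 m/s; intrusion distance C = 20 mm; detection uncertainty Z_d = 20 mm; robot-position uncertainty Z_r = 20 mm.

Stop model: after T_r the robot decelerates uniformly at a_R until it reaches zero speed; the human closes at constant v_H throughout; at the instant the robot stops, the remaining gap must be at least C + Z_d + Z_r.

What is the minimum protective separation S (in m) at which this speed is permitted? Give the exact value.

S_min = 1217/1000 m = 1.2170 m

T_s = v_R/a_R = (5/2)/5 = 0.5000 s
reaction-phase robot travel = 2.5000·0.0400 = 0.1000 m
robot covers 2.5000·0.5000 − ½·5.0000·0.5000² = 0.6250 m while stopping
human over T_r+T_s: 0.8000·(0.0400+0.5000) = 0.4320 m
C+Z_d+Z_r = 0.0200+0.0200+0.0200 = 0.0600 m
S_min ≈ 0.1000+0.6250+0.4320+0.0600  ⇒  S_min = 1217/1000 m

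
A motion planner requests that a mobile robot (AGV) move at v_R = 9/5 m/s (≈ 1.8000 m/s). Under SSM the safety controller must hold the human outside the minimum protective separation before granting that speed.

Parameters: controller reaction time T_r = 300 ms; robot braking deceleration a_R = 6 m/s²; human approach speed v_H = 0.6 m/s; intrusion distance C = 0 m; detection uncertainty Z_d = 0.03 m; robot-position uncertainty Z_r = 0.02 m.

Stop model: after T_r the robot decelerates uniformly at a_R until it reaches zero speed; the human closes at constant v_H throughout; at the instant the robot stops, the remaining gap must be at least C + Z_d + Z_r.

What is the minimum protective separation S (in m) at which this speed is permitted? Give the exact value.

S_min = 61/50 m = 1.2200 m

stop time T_s = (9/5)/6 = 0.3000 s
robot in T_r: 1.8000·0.3000 = 0.5400 m
robot covers 1.8000·0.3000 − ½·6.0000·0.3000² = 0.2700 m while stopping
human over T_r+T_s: 0.6000·(0.3000+0.3000) = 0.3600 m
C+Z_d+Z_r = 0.0000+0.0300+0.0200 = 0.0500 m
S_min ≈ 0.5400+0.2700+0.3600+0.0500  ⇒  S_min = 61/50 m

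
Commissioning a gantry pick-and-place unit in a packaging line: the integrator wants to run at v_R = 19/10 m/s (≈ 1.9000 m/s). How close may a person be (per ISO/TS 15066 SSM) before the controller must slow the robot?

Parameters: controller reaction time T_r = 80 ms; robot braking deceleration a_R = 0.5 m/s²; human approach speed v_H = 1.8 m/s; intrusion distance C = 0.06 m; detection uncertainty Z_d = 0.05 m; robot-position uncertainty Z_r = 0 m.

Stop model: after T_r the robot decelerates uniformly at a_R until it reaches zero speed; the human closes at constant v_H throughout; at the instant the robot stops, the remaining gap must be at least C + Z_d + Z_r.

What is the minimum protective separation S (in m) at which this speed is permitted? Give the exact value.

T_s = v_R/a_R = (19/10)/(1/2) = 3.8000 s
robot covers v_R·T_r = 1.9000·0.0800 = 0.1520 m before braking
robot under decel: 1.9000²/(2·0.5000) = 3.6100 m
human over T_r+T_s: 1.8000·(0.0800+3.8000) = 6.9840 m
residual clearance needed = 0.0600+0.0500+0.0000 = 0.1100 m
S_min ≈ 0.1520+3.6100+6.9840+0.1100  ⇒  S_min = 1357/125 m

S_min = 1357/125 m = 10.8560 m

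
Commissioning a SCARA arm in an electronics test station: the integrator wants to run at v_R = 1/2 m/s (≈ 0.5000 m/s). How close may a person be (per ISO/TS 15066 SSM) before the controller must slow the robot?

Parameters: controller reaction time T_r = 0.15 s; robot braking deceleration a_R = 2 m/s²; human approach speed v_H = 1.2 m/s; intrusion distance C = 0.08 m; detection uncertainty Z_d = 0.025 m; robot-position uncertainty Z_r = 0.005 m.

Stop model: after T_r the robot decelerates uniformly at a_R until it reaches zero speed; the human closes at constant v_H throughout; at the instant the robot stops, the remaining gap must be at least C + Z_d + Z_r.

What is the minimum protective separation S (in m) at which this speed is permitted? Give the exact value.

braking lasts T_s = (1/2)/2 = 0.2500 s
robot in T_r: 0.5000·0.1500 = 0.0750 m
braking distance = 0.5000²/(2·2.0000) = 0.0625 m
human closes 1.2000·0.4000 = 0.4800 m
margins: 0.0800+0.0250+0.0050 = 0.1100 m
S_min ≈ 0.0750+0.0625+0.4800+0.1100  ⇒  S_min = 291/400 m

S_min = 291/400 m = 0.7275 m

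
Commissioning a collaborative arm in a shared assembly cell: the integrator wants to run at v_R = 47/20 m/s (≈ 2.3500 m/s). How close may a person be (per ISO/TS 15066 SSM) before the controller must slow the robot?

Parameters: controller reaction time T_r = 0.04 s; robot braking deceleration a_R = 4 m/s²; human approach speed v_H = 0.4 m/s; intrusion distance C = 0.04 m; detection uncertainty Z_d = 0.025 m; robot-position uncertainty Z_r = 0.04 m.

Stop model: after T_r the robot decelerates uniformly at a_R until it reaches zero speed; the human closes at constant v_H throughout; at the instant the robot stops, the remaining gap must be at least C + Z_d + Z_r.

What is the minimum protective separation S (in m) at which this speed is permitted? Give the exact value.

T_s = v_R/a_R = (47/20)/4 = 0.5875 s
reaction-phase robot travel = 2.3500·0.0400 = 0.0940 m
robot covers 2.3500·0.5875 − ½·4.0000·0.5875² = 0.6903 m while stopping
human over T_r+T_s: 0.4000·(0.0400+0.5875) = 0.2510 m
residual clearance needed = 0.0400+0.0250+0.0400 = 0.1050 m
S_min ≈ 0.0940+0.6903+0.2510+0.1050  ⇒  S_min = 3649/3200 m

S_min = 3649/3200 m = 1.1403 m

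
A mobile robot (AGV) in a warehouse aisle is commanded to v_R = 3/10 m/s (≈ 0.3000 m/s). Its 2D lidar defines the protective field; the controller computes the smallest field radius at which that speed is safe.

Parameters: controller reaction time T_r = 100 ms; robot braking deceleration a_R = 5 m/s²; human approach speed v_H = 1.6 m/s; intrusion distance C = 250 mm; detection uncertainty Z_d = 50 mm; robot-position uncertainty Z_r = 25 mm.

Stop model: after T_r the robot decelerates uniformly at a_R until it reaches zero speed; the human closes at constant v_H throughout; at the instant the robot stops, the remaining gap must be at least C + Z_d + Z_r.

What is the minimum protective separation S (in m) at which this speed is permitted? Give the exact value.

S_min = 31/50 m = 0.6200 m

braking lasts T_s = (3/10)/5 = 0.0600 s
robot covers v_R·T_r = 0.3000·0.1000 = 0.0300 m before braking
braking distance = 0.3000²/(2·5.0000) = 0.0090 m
person approaches 1.6000·(0.1000+0.0600) = 0.2560 m
margins: 0.2500+0.0500+0.0250 = 0.3250 m
S_min ≈ 0.0300+0.0090+0.2560+0.3250  ⇒  S_min = 31/50 m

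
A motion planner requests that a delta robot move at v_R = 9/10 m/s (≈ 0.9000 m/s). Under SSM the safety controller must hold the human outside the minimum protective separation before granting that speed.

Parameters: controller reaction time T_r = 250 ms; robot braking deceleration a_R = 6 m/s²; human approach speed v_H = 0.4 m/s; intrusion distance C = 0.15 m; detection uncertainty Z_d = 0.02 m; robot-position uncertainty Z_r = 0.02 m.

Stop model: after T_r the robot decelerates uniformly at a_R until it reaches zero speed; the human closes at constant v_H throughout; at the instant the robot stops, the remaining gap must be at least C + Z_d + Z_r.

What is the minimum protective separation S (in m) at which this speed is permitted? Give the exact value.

S_min = 257/400 m = 0.6425 m

stop time T_s = (9/10)/6 = 0.1500 s
robot covers v_R·T_r = 0.9000·0.2500 = 0.2250 m before braking
robot covers 0.9000·0.1500 − ½·6.0000·0.1500² = 0.0675 m while stopping
human over T_r+T_s: 0.4000·(0.2500+0.1500) = 0.1600 m
residual clearance needed = 0.1500+0.0200+0.0200 = 0.1900 m
S_min ≈ 0.2250+0.0675+0.1600+0.1900  ⇒  S_min = 257/400 m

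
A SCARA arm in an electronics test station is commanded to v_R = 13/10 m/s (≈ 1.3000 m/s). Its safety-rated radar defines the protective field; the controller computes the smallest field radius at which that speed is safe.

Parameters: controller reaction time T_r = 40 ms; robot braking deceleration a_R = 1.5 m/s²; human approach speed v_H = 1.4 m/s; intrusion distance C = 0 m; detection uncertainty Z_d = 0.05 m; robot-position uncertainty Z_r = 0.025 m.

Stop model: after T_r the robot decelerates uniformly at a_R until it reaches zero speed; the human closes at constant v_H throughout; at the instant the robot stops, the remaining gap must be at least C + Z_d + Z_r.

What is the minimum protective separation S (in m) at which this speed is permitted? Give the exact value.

S_min = 5879/3000 m = 1.9597 m

stop time T_s = (13/10)/(3/2) = 0.8667 s
robot in T_r: 1.3000·0.0400 = 0.0520 m
braking distance = 1.3000²/(2·1.5000) = 0.5633 m
human closes 1.4000·0.9067 = 1.2693 m
C+Z_d+Z_r = 0.0000+0.0500+0.0250 = 0.0750 m
S_min ≈ 0.0520+0.5633+1.2693+0.0750  ⇒  S_min = 5879/3000 m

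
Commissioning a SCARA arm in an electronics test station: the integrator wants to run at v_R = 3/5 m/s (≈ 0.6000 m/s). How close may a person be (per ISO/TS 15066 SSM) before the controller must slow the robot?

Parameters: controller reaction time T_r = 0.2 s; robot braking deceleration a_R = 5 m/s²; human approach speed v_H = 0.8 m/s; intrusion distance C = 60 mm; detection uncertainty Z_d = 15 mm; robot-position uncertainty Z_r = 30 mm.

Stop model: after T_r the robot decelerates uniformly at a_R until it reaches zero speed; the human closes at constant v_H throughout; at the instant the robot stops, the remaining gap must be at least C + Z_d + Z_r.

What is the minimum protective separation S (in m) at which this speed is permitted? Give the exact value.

S_min = 517/1000 m = 0.5170 m

braking lasts T_s = (3/5)/5 = 0.1200 s
robot in T_r: 0.6000·0.2000 = 0.1200 m
braking distance = 0.6000²/(2·5.0000) = 0.0360 m
human closes 0.8000·0.3200 = 0.2560 m
margins: 0.0600+0.0150+0.0300 = 0.1050 m
S_min ≈ 0.1200+0.0360+0.2560+0.1050  ⇒  S_min = 517/1000 m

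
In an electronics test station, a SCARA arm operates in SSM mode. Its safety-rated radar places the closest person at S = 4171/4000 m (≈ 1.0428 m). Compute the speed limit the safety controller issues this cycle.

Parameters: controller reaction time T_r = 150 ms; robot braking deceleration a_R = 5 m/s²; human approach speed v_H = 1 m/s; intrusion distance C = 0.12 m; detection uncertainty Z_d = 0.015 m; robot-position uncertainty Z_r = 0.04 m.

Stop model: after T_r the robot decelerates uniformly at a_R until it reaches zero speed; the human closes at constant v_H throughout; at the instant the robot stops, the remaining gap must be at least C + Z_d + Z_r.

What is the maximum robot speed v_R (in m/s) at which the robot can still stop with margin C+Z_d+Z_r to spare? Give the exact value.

quadratic (1/10)·v² + (7/20)·v + (-2871/4000) = 0
  disc = (7/20)² − 4·(1/10)·(-2871/4000) = 256/625 ; √disc = 16/25
  v_R = (−(7/20) + 16/25) / (2·(1/10)) = 29/20 m/s
check:
T_s = v_R/a_R = (29/20)/5 = 0.2900 s
robot in T_r: 1.4500·0.1500 = 0.2175 m
robot covers 1.4500·0.2900 − ½·5.0000·0.2900² = 0.2102 m while stopping
person approaches 1.0000·(0.1500+0.2900) = 0.4400 m
residual clearance needed = 0.1200+0.0150+0.0400 = 0.1750 m
sum ≈ 0.2175+0.2102+0.4400+0.1750 ≈ 1.0428 m = S ✓

v_R_max = 29/20 m/s = 1.4500 m/s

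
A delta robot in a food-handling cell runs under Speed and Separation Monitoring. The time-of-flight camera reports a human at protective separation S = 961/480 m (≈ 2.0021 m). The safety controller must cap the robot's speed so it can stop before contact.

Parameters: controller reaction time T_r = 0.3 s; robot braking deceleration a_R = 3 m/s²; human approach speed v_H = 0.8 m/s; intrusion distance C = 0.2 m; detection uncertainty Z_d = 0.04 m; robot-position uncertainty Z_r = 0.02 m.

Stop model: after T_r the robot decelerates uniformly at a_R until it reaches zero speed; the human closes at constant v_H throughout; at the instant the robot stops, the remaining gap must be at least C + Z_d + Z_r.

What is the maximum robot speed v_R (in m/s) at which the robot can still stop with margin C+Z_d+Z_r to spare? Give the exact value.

quadratic (1/6)·v² + (17/30)·v + (-721/480) = 0
  disc = (17/30)² − 4·(1/6)·(-721/480) = 529/400 ; √disc = 23/20
  v_R = (−(17/30) + 23/20) / (2·(1/6)) = 7/4 m/s
check:
stop time T_s = (7/4)/3 = 0.5833 s
robot in T_r: 1.7500·0.3000 = 0.5250 m
robot covers 1.7500·0.5833 − ½·3.0000·0.5833² = 0.5104 m while stopping
person approaches 0.8000·(0.3000+0.5833) = 0.7067 m
margins: 0.2000+0.0400+0.0200 = 0.2600 m
sum ≈ 0.5250+0.5104+0.7067+0.2600 ≈ 2.0021 m = S ✓

v_R_max = 7/4 m/s = 1.7500 m/s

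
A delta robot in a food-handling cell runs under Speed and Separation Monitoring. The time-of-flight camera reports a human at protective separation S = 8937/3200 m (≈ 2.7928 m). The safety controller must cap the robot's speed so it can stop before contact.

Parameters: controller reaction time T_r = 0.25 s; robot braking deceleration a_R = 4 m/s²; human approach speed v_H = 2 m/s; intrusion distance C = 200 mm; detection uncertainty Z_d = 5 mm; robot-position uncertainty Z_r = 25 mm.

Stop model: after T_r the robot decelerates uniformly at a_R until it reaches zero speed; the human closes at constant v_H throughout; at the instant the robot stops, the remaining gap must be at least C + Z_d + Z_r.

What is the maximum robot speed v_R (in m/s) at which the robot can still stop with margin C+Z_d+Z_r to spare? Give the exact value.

v_R_max = 41/20 m/s = 2.0500 m/s

collect terms ⇒ (1/8)·v_R² + (3/4)·v_R + (-6601/3200) = 0
  disc = (3/4)² − 4·(1/8)·(-6601/3200) = 10201/6400 ; √disc = 101/80
  v_R = (−(3/4) + 101/80) / (2·(1/8)) = 41/20 m/s
check:
T_s = v_R/a_R = (41/20)/4 = 0.5125 s
robot in T_r: 2.0500·0.2500 = 0.5125 m
robot covers 2.0500·0.5125 − ½·4.0000·0.5125² = 0.5253 m while stopping
person approaches 2.0000·(0.2500+0.5125) = 1.5250 m
C+Z_d+Z_r = 0.2000+0.0050+0.0250 = 0.2300 m
sum ≈ 0.5125+0.5253+1.5250+0.2300 ≈ 2.7928 m = S ✓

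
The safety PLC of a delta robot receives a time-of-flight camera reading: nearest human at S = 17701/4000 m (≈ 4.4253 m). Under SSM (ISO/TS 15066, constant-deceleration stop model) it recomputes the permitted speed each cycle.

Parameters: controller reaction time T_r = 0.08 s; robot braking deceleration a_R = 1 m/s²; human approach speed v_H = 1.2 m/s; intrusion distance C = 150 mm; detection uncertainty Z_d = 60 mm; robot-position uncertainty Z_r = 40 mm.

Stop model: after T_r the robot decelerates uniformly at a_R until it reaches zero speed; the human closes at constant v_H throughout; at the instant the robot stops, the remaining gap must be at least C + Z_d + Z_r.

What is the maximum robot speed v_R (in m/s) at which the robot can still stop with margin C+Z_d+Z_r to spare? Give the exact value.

at the boundary: (1/2)·v² + (32/25)·v + (-16317/4000) = 0
  disc = (32/25)² − 4·(1/2)·(-16317/4000) = 97969/10000 ; √disc = 313/100
  v_R = (−(32/25) + 313/100) / (2·(1/2)) = 37/20 m/s
check:
T_s = v_R/a_R = (37/20)/1 = 1.8500 s
robot in T_r: 1.8500·0.0800 = 0.1480 m
braking distance = 1.8500²/(2·1.0000) = 1.7112 m
person approaches 1.2000·(0.0800+1.8500) = 2.3160 m
margins: 0.1500+0.0600+0.0400 = 0.2500 m
sum ≈ 0.1480+1.7112+2.3160+0.2500 ≈ 4.4253 m = S ✓

v_R_max = 37/20 m/s = 1.8500 m/s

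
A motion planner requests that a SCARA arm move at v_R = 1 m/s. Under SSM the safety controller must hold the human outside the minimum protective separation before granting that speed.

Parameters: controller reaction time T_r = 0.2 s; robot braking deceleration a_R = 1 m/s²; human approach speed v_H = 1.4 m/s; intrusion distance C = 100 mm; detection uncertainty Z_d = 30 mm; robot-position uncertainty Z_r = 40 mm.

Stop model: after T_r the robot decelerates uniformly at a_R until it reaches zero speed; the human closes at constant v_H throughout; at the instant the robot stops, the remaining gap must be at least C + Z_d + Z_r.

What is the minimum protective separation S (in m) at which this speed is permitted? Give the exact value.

S_min = 51/20 m = 2.5500 m

stop time T_s = 1/1 = 1.0000 s
reaction-phase robot travel = 1.0000·0.2000 = 0.2000 m
braking distance = 1.0000²/(2·1.0000) = 0.5000 m
person approaches 1.4000·(0.2000+1.0000) = 1.6800 m
C+Z_d+Z_r = 0.1000+0.0300+0.0400 = 0.1700 m
S_min ≈ 0.2000+0.5000+1.6800+0.1700  ⇒  S_min = 51/20 m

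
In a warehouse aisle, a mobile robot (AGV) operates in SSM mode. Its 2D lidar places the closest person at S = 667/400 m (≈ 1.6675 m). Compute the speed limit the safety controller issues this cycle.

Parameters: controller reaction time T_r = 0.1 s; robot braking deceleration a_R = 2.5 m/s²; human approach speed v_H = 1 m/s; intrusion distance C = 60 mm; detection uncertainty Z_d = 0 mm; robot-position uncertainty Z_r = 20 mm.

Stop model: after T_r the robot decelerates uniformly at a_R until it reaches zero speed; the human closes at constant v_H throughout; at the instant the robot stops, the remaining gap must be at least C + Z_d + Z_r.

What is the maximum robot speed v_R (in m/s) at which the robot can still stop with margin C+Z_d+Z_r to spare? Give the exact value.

v_R_max = 7/4 m/s = 1.7500 m/s

collect terms ⇒ (1/5)·v_R² + (1/2)·v_R + (-119/80) = 0
  disc = (1/2)² − 4·(1/5)·(-119/80) = 36/25 ; √disc = 6/5
  v_R = (−(1/2) + 6/5) / (2·(1/5)) = 7/4 m/s
check:
stop time T_s = (7/4)/(5/2) = 0.7000 s
robot in T_r: 1.7500·0.1000 = 0.1750 m
braking distance = 1.7500²/(2·2.5000) = 0.6125 m
human over T_r+T_s: 1.0000·(0.1000+0.7000) = 0.8000 m
residual clearance needed = 0.0600+0.0000+0.0200 = 0.0800 m
sum ≈ 0.1750+0.6125+0.8000+0.0800 ≈ 1.6675 m = S ✓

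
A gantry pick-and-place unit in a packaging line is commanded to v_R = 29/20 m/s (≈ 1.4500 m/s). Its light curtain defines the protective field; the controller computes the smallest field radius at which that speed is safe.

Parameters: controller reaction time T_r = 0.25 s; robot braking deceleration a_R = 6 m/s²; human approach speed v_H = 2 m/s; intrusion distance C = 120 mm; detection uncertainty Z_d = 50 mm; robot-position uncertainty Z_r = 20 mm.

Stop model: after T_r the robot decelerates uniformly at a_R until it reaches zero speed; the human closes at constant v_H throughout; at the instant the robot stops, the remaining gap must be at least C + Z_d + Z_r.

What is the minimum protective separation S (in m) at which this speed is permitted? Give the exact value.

T_s = v_R/a_R = (29/20)/6 = 0.2417 s
robot in T_r: 1.4500·0.2500 = 0.3625 m
robot covers 1.4500·0.2417 − ½·6.0000·0.2417² = 0.1752 m while stopping
human closes 2.0000·0.4917 = 0.9833 m
C+Z_d+Z_r = 0.1200+0.0500+0.0200 = 0.1900 m
S_min ≈ 0.3625+0.1752+0.9833+0.1900  ⇒  S_min = 8213/4800 m

S_min = 8213/4800 m = 1.7110 m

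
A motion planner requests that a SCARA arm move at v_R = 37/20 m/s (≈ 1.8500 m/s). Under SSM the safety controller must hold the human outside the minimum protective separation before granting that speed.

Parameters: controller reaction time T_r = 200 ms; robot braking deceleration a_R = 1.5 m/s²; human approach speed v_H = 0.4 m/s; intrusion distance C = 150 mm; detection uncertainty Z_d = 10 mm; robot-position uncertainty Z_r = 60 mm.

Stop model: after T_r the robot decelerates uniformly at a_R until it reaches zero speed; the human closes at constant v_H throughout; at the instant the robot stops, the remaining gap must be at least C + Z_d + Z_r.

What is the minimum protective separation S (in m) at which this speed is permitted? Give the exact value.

stop time T_s = (37/20)/(3/2) = 1.2333 s
robot in T_r: 1.8500·0.2000 = 0.3700 m
robot under decel: 1.8500²/(2·1.5000) = 1.1408 m
human closes 0.4000·1.4333 = 0.5733 m
residual clearance needed = 0.1500+0.0100+0.0600 = 0.2200 m
S_min ≈ 0.3700+1.1408+0.5733+0.2200  ⇒  S_min = 553/240 m

S_min = 553/240 m = 2.3042 m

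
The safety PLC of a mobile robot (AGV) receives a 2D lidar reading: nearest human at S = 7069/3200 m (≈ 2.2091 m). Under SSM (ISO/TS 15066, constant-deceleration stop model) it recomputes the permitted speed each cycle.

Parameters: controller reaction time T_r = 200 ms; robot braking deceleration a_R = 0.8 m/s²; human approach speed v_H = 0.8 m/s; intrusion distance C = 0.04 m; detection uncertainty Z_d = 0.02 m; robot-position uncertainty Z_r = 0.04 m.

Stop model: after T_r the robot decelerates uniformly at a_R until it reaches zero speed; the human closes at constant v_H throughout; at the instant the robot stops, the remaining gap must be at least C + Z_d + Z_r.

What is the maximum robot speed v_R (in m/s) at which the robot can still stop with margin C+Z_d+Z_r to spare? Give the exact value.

collect terms ⇒ (5/8)·v_R² + (6/5)·v_R + (-6237/3200) = 0
  disc = (6/5)² − 4·(5/8)·(-6237/3200) = 40401/6400 ; √disc = 201/80
  v_R = (−(6/5) + 201/80) / (2·(5/8)) = 21/20 m/s
check:
T_s = v_R/a_R = (21/20)/(4/5) = 1.3125 s
robot in T_r: 1.0500·0.2000 = 0.2100 m
robot covers 1.0500·1.3125 − ½·0.8000·1.3125² = 0.6891 m while stopping
person approaches 0.8000·(0.2000+1.3125) = 1.2100 m
margins: 0.0400+0.0200+0.0400 = 0.1000 m
sum ≈ 0.2100+0.6891+1.2100+0.1000 ≈ 2.2091 m = S ✓

v_R_max = 21/20 m/s = 1.0500 m/s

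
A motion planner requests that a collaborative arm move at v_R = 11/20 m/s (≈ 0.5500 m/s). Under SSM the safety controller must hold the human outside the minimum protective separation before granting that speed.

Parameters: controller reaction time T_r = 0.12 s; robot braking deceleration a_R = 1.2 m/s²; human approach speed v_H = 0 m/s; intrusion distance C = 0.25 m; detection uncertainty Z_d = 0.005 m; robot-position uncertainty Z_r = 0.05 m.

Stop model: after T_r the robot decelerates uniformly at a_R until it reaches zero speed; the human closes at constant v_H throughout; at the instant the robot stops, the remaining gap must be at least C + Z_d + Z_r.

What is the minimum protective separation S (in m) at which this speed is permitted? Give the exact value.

S_min = 11929/24000 m = 0.4970 m

T_s = v_R/a_R = (11/20)/(6/5) = 0.4583 s
robot in T_r: 0.5500·0.1200 = 0.0660 m
braking distance = 0.5500²/(2·1.2000) = 0.1260 m
human over T_r+T_s: 0.0000·(0.1200+0.4583) = 0.0000 m
margins: 0.2500+0.0050+0.0500 = 0.3050 m
S_min ≈ 0.0660+0.1260+0.0000+0.3050  ⇒  S_min = 11929/24000 m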